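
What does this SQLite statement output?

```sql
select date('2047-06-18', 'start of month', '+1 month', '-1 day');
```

`start of month` rewinds 2047-06-18 to 2047-06-01.
Adding +1 month to 2047-06-01 gives 2047-07-01.
Going back 1 day from 2047-07-01 reaches 2047-06-30 (last day of June, 30 days).

2047-06-30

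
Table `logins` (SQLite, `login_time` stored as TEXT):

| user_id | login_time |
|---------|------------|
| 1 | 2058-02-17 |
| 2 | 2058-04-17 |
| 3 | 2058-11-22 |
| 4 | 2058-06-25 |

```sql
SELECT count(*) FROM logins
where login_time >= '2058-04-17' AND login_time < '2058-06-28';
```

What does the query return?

2

Rows in [2058-04-17, 2058-06-28): 2058-04-17, 2058-06-25 → 2 rows.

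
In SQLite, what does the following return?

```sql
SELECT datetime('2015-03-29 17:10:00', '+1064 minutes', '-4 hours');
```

2015-03-30 06:54:00

1064 minutes = 17h 44m; +1064 minutes from 2015-03-29 17:10:00 is 2015-03-30 10:54:00 (crosses midnight).
-4 hours from 2015-03-30 10:54:00 is 2015-03-30 06:54:00.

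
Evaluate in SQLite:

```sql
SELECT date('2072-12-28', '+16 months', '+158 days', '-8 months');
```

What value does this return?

Adding +16 months to 2072-12-28 gives 2074-04-28.
Applying '+158 days' to 2074-04-28: counting 158 days forward gives 2074-10-03.
Adding -8 months to 2074-10-03 gives 2074-02-03.

2074-02-03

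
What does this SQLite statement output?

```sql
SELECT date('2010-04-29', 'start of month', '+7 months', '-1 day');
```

`start of month` rewinds 2010-04-29 to 2010-04-01.
Adding +7 months to 2010-04-01 gives 2010-11-01.
Going back 1 day from 2010-11-01 reaches 2010-10-31 (last day of October, 31 days).

2010-10-31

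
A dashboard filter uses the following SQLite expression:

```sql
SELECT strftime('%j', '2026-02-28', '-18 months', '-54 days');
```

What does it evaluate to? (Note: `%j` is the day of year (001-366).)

First apply '-18 months', '-54 days': 2026-02-28 → 2024-07-05.
Day-of-year for 2024-07-05: days since 2024-01-01 inclusive = 187, zero-padded to 187.

187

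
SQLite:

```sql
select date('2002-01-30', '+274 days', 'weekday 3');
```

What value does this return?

2002-11-06

Applying '+274 days' to 2002-01-30: counting 274 days forward gives 2002-10-31.
`weekday 3` advances to the next Wednesday; 2002-10-31 is a Thursday, so it moves forward to 2002-11-06.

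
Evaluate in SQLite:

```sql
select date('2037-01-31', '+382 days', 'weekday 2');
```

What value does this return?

Applying '+382 days' to 2037-01-31: counting 382 days forward gives 2038-02-17.
`weekday 2` advances to the next Tuesday; 2038-02-17 is a Wednesday, so it moves forward to 2038-02-23.

2038-02-23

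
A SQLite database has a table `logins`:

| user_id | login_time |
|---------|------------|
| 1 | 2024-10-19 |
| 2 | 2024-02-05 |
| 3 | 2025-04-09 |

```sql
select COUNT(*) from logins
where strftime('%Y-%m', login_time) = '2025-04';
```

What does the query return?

Rows with year-month 2025-04: 2025-04-09 → 1.

1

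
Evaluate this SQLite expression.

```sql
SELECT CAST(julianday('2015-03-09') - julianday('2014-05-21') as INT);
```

292

10 days remain in May 2014 after the 21st (31 − 21).
Full months from June 2014 through February 2015 contribute their day counts.
Then 9 days into March 2015.
Total: 10 + 30 + 31 + 31 + 30 + 31 + 30 + 31 + 31 + 28 + 9 = 292.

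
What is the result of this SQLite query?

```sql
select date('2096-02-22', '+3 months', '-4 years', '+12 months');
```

Adding +3 months to 2096-02-22 gives 2096-05-22.
Adding -4 years to 2096-05-22 gives 2092-05-22.
Adding +12 months to 2092-05-22 gives 2093-05-22.

2093-05-22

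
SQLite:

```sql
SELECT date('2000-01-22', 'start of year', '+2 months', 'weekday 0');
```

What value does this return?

2000-03-05

`start of year` rewinds 2000-01-22 to 2000-01-01.
Adding +2 months to 2000-01-01 gives 2000-03-01.
`weekday 0` advances to the next Sunday; 2000-03-01 is a Wednesday, so it moves forward to 2000-03-05.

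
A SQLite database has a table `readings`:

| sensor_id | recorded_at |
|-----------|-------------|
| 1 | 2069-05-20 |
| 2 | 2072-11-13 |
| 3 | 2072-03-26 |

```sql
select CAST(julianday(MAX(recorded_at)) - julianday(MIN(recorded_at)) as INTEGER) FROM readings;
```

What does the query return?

MIN = 2069-05-20, MAX = 2072-11-13.
11 days remain in May 2069 after the 20th (31 − 20).
Full months from June 2069 through October 2072 contribute their day counts.
Then 13 days into November 2072.
Total: 11 + 30 + 31 + 31 + 30 + 31 + 30 + 31 + 31 + 28 + 31 + 30 + 31 + 30 + 31 + 31 + 30 + 31 + 30 + 31 + 31 + 28 + 31 + 30 + 31 + 30 + 31 + 31 + 30 + 31 + 30 + 31 + 31 + 29 + 31 + 30 + 31 + 30 + 31 + 31 + 30 + 31 + 13 = 1273.

1273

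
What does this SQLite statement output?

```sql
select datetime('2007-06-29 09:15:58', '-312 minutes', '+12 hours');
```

2007-06-29 16:03:58

312 minutes = 5h 12m; -312 minutes from 2007-06-29 09:15:58 is 2007-06-29 04:03:58.
+12 hours from 2007-06-29 04:03:58 is 2007-06-29 16:03:58.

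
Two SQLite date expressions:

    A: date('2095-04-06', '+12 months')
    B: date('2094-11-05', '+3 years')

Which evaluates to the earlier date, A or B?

A = 2096-04-06.
B = 2097-11-05.
A is earlier.

A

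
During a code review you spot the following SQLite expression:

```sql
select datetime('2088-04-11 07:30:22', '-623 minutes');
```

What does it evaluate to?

623 minutes = 10h 23m; -623 minutes from 2088-04-11 07:30:22 is 2088-04-10 21:07:22 (crosses midnight).

2088-04-10 21:07:22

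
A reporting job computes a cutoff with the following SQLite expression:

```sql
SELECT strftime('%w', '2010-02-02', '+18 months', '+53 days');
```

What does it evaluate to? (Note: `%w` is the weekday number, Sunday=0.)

6

First apply '+18 months', '+53 days': 2010-02-02 → 2011-09-24.
2011-09-24 is a Saturday; with Sunday=0 that is 6.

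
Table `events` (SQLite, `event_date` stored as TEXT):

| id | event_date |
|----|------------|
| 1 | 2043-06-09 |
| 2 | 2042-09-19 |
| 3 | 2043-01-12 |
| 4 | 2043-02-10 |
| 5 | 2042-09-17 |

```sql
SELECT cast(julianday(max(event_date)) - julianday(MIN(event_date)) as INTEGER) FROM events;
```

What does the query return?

265

MIN = 2042-09-17, MAX = 2043-06-09.
13 days remain in September 2042 after the 17th (30 − 17).
Full months from October 2042 through May 2043 contribute their day counts.
Then 9 days into June 2043.
Total: 13 + 31 + 30 + 31 + 31 + 28 + 31 + 30 + 31 + 9 = 265.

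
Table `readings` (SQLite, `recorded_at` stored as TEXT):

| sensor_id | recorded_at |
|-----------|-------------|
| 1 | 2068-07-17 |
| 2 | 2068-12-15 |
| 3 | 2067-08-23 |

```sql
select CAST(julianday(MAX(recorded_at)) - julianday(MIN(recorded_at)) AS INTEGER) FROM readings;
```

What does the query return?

MIN = 2067-08-23, MAX = 2068-12-15.
8 days remain in August 2067 after the 23rd (31 − 23).
Full months from September 2067 through November 2068 contribute their day counts.
Then 15 days into December 2068.
Total: 8 + 30 + 31 + 30 + 31 + 31 + 29 + 31 + 30 + 31 + 30 + 31 + 31 + 30 + 31 + 30 + 15 = 480.

480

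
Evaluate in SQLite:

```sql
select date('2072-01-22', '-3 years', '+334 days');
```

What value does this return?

2069-12-22

Adding -3 years to 2072-01-22 gives 2069-01-22.
Applying '+334 days' to 2069-01-22: counting 334 days forward gives 2069-12-22.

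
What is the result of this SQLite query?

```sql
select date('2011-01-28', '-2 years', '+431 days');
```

2010-04-04

Adding -2 years to 2011-01-28 gives 2009-01-28.
Applying '+431 days' to 2009-01-28: counting 431 days forward gives 2010-04-04.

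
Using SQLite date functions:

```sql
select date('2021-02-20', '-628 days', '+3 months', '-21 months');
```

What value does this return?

Applying '-628 days' to 2021-02-20: counting 628 days back gives 2019-06-03.
Adding +3 months to 2019-06-03 gives 2019-09-03.
Adding -21 months to 2019-09-03 gives 2017-12-03.

2017-12-03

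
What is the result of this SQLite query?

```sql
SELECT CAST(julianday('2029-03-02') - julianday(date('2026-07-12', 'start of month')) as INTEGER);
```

975

`start of month` rewinds 2026-07-12 to 2026-07-01.
30 days remain in July 2026 after the 1st (31 − 1).
Full months from August 2026 through February 2029 contribute their day counts.
Then 2 days into March 2029.
Total: 30 + 31 + 30 + 31 + 30 + 31 + 31 + 28 + 31 + 30 + 31 + 30 + 31 + 31 + 30 + 31 + 30 + 31 + 31 + 29 + 31 + 30 + 31 + 30 + 31 + 31 + 30 + 31 + 30 + 31 + 31 + 28 + 2 = 975.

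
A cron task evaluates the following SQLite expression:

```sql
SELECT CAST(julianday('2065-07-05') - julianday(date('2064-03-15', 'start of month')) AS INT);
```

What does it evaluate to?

491

`start of month` rewinds 2064-03-15 to 2064-03-01.
30 days remain in March 2064 after the 1st (31 − 1).
Full months from April 2064 through June 2065 contribute their day counts.
Then 5 days into July 2065.
Total: 30 + 30 + 31 + 30 + 31 + 31 + 30 + 31 + 30 + 31 + 31 + 28 + 31 + 30 + 31 + 30 + 5 = 491.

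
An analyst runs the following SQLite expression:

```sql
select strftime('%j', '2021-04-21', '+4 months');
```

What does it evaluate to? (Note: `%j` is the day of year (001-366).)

233

First apply '+4 months': 2021-04-21 → 2021-08-21.
Day-of-year for 2021-08-21: days since 2021-01-01 inclusive = 233, zero-padded to 233.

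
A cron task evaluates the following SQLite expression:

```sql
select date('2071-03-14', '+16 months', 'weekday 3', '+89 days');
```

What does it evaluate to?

2072-10-17

Adding +16 months to 2071-03-14 gives 2072-07-14.
`weekday 3` advances to the next Wednesday; 2072-07-14 is a Thursday, so it moves forward to 2072-07-20.
Applying '+89 days' to 2072-07-20: counting 89 days forward gives 2072-10-17.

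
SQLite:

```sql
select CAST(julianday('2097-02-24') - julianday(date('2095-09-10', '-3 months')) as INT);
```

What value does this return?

Adding -3 months to 2095-09-10 gives 2095-06-10.
20 days remain in June 2095 after the 10th (30 − 10).
Full months from July 2095 through January 2097 contribute their day counts.
Then 24 days into February 2097.
Total: 20 + 31 + 31 + 30 + 31 + 30 + 31 + 31 + 29 + 31 + 30 + 31 + 30 + 31 + 31 + 30 + 31 + 30 + 31 + 31 + 24 = 625.

625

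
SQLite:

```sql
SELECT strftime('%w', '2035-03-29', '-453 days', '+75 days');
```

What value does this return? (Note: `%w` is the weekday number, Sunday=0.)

4

First apply '-453 days', '+75 days': 2035-03-29 → 2034-03-16.
2034-03-16 is a Thursday; with Sunday=0 that is 4.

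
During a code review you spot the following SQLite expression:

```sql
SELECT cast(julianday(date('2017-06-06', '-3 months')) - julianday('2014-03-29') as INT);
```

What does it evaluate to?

Adding -3 months to 2017-06-06 gives 2017-03-06.
2 days remain in March 2014 after the 29th (31 − 29).
Full months from April 2014 through February 2017 contribute their day counts.
Then 6 days into March 2017.
Total: 2 + 30 + 31 + 30 + 31 + 31 + 30 + 31 + 30 + 31 + 31 + 28 + 31 + 30 + 31 + 30 + 31 + 31 + 30 + 31 + 30 + 31 + 31 + 29 + 31 + 30 + 31 + 30 + 31 + 31 + 30 + 31 + 30 + 31 + 31 + 28 + 6 = 1073.

1073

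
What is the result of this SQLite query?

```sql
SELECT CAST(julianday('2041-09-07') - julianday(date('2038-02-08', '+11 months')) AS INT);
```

Adding +11 months to 2038-02-08 gives 2039-01-08.
23 days remain in January 2039 after the 8th (31 − 8).
Full months from February 2039 through August 2041 contribute their day counts.
Then 7 days into September 2041.
Total: 23 + 28 + 31 + 30 + 31 + 30 + 31 + 31 + 30 + 31 + 30 + 31 + 31 + 29 + 31 + 30 + 31 + 30 + 31 + 31 + 30 + 31 + 30 + 31 + 31 + 28 + 31 + 30 + 31 + 30 + 31 + 31 + 7 = 973.

973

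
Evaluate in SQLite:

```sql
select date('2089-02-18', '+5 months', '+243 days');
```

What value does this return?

Adding +5 months to 2089-02-18 gives 2089-07-18.
Applying '+243 days' to 2089-07-18: counting 243 days forward gives 2090-03-18.

2090-03-18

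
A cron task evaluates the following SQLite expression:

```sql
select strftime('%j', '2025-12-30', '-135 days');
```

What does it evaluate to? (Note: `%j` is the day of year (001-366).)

229

First apply '-135 days': 2025-12-30 → 2025-08-17.
Day-of-year for 2025-08-17: days since 2025-01-01 inclusive = 229, zero-padded to 229.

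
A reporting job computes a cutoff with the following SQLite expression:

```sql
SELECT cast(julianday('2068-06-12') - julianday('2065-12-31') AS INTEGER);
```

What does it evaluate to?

0 days remain in December 2065 after the 31st (31 − 31).
Full months from January 2066 through May 2068 contribute their day counts.
Then 12 days into June 2068.
Total: 0 + 31 + 28 + 31 + 30 + 31 + 30 + 31 + 31 + 30 + 31 + 30 + 31 + 31 + 28 + 31 + 30 + 31 + 30 + 31 + 31 + 30 + 31 + 30 + 31 + 31 + 29 + 31 + 30 + 31 + 12 = 894.

894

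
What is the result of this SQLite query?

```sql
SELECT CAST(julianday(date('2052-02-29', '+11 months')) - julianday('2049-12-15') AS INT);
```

Adding +11 months to 2052-02-29 gives 2053-01-29.
16 days remain in December 2049 after the 15th (31 − 15).
Full months from January 2050 through December 2052 contribute their day counts.
Then 29 days into January 2053.
Total: 16 + 31 + 28 + 31 + 30 + 31 + 30 + 31 + 31 + 30 + 31 + 30 + 31 + 31 + 28 + 31 + 30 + 31 + 30 + 31 + 31 + 30 + 31 + 30 + 31 + 31 + 29 + 31 + 30 + 31 + 30 + 31 + 31 + 30 + 31 + 30 + 31 + 29 = 1141.

1141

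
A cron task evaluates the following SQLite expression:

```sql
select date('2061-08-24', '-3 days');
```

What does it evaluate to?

Going back 3 days within August lands on 2061-08-21.

2061-08-21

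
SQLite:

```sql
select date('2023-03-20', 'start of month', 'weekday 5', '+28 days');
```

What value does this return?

2023-03-31

`start of month` rewinds 2023-03-20 to 2023-03-01.
`weekday 5` advances to the next Friday; 2023-03-01 is a Wednesday, so it moves forward to 2023-03-03.
Advancing 28 more days within March lands on 2023-03-31.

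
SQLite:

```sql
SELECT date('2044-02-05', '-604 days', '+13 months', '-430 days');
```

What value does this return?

2042-05-07

Applying '-604 days' to 2044-02-05: counting 604 days back gives 2042-06-11.
Adding +13 months to 2042-06-11 gives 2043-07-11.
Applying '-430 days' to 2043-07-11: counting 430 days back gives 2042-05-07.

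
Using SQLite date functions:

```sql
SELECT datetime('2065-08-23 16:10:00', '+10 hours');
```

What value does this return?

+10 hours from 2065-08-23 16:10:00 is 2065-08-24 02:10:00 (crosses midnight).

2065-08-24 02:10:00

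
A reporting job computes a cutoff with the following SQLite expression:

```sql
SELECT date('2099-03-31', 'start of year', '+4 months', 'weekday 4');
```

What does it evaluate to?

2099-05-07

`start of year` rewinds 2099-03-31 to 2099-01-01.
Adding +4 months to 2099-01-01 gives 2099-05-01.
`weekday 4` advances to the next Thursday; 2099-05-01 is a Friday, so it moves forward to 2099-05-07.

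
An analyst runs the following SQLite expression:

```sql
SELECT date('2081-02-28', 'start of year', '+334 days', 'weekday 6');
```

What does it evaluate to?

2081-12-06

`start of year` rewinds 2081-02-28 to 2081-01-01.
Applying '+334 days' to 2081-01-01: counting 334 days forward gives 2081-12-01.
`weekday 6` advances to the next Saturday; 2081-12-01 is a Monday, so it moves forward to 2081-12-06.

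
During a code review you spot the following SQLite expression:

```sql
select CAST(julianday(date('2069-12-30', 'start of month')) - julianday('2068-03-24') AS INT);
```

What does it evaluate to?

617

`start of month` rewinds 2069-12-30 to 2069-12-01.
7 days remain in March 2068 after the 24th (31 − 24).
Full months from April 2068 through November 2069 contribute their day counts.
Then 1 day into December 2069.
Total: 7 + 30 + 31 + 30 + 31 + 31 + 30 + 31 + 30 + 31 + 31 + 28 + 31 + 30 + 31 + 30 + 31 + 31 + 30 + 31 + 30 + 1 = 617.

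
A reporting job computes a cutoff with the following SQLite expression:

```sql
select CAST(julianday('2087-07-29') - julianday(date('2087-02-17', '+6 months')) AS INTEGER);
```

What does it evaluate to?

-19

Adding +6 months to 2087-02-17 gives 2087-08-17.
2 days remain in July 2087 after the 29th (31 − 29).
Then 17 days into August 2087.
Total: 2 + 17 = 19.
The subtraction is earlier − later, so the result is −19 → -19.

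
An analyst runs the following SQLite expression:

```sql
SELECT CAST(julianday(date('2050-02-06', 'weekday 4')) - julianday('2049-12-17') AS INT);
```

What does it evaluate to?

`weekday 4` advances to the next Thursday; 2050-02-06 is a Sunday, so it moves forward to 2050-02-10.
14 days remain in December 2049 after the 17th (31 − 17).
January 2050: 31 days.
Then 10 days into February 2050.
Total: 14 + 31 + 10 = 55.

55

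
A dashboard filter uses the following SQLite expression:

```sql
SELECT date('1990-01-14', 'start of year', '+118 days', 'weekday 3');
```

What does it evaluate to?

`start of year` rewinds 1990-01-14 to 1990-01-01.
Applying '+118 days' to 1990-01-01: counting 118 days forward gives 1990-04-29.
`weekday 3` advances to the next Wednesday; 1990-04-29 is a Sunday, so it moves forward to 1990-05-02.

1990-05-02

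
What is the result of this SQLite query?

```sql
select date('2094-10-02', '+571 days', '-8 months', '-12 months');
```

2094-08-25

Applying '+571 days' to 2094-10-02: counting 571 days forward gives 2096-04-25.
Adding -8 months to 2096-04-25 gives 2095-08-25.
Adding -12 months to 2095-08-25 gives 2094-08-25.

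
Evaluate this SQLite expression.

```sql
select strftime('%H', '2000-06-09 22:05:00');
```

22

`%H` extracts the 2-digit hour (00-23): 22.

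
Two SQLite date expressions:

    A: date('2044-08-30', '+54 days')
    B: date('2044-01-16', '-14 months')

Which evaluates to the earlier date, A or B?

A = 2044-10-23.
B = 2042-11-16.
B is earlier.

B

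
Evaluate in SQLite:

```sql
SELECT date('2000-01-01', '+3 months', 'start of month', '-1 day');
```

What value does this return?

Adding +3 months to 2000-01-01 gives 2000-04-01.
`start of month` rewinds 2000-04-01 to 2000-04-01.
Going back 1 day from 2000-04-01 reaches 2000-03-31 (last day of March, 31 days).

2000-03-31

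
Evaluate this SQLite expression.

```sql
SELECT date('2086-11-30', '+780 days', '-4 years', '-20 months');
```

Applying '+780 days' to 2086-11-30: counting 780 days forward gives 2089-01-18.
Adding -4 years to 2089-01-18 gives 2085-01-18.
Adding -20 months to 2085-01-18 gives 2083-05-18.

2083-05-18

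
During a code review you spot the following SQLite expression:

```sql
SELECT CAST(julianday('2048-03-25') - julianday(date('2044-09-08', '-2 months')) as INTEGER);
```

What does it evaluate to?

Adding -2 months to 2044-09-08 gives 2044-07-08.
23 days remain in July 2044 after the 8th (31 − 8).
Full months from August 2044 through February 2048 contribute their day counts.
Then 25 days into March 2048.
Total: 23 + 31 + 30 + 31 + 30 + 31 + 31 + 28 + 31 + 30 + 31 + 30 + 31 + 31 + 30 + 31 + 30 + 31 + 31 + 28 + 31 + 30 + 31 + 30 + 31 + 31 + 30 + 31 + 30 + 31 + 31 + 28 + 31 + 30 + 31 + 30 + 31 + 31 + 30 + 31 + 30 + 31 + 31 + 29 + 25 = 1356.

1356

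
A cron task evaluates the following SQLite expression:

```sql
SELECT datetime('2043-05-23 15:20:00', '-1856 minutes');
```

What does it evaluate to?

2043-05-22 08:24:00

1856 minutes = 30h 56m; -1856 minutes from 2043-05-23 15:20:00 is 2043-05-22 08:24:00 (crosses midnight).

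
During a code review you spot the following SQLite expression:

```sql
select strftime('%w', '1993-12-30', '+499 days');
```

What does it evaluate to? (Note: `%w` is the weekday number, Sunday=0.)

First apply '+499 days': 1993-12-30 → 1995-05-13.
1995-05-13 is a Saturday; with Sunday=0 that is 6.

6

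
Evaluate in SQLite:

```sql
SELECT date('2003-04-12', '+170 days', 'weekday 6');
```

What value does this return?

2003-10-04

Applying '+170 days' to 2003-04-12: counting 170 days forward gives 2003-09-29.
`weekday 6` advances to the next Saturday; 2003-09-29 is a Monday, so it moves forward to 2003-10-04.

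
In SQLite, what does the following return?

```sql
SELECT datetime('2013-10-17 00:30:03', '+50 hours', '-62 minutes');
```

+50 hours from 2013-10-17 00:30:03 is 2013-10-19 02:30:03 (crosses midnight).
62 minutes = 1h 2m; -62 minutes from 2013-10-19 02:30:03 is 2013-10-19 01:28:03.

2013-10-19 01:28:03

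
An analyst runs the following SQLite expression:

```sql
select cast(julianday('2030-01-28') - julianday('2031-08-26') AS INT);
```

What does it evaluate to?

-575

3 days remain in January 2030 after the 28th (31 − 28).
Full months from February 2030 through July 2031 contribute their day counts.
Then 26 days into August 2031.
Total: 3 + 28 + 31 + 30 + 31 + 30 + 31 + 31 + 30 + 31 + 30 + 31 + 31 + 28 + 31 + 30 + 31 + 30 + 31 + 26 = 575.
The subtraction is earlier − later, so the result is −575 → -575.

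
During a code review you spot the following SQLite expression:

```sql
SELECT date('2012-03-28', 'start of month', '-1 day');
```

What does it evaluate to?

`start of month` rewinds 2012-03-28 to 2012-03-01.
Going back 1 day from 2012-03-01 reaches 2012-02-29 (last day of February, 29 days).

2012-02-29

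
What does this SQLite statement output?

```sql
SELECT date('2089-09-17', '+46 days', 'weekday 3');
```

Applying '+46 days' to 2089-09-17: counting 46 days forward gives 2089-11-02.
`weekday 3` advances to the next Wednesday; 2089-11-02 is already a Wednesday, so it stays at 2089-11-02.

2089-11-02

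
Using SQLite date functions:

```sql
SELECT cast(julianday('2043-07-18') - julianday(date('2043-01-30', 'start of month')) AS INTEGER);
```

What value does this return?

`start of month` rewinds 2043-01-30 to 2043-01-01.
30 days remain in January 2043 after the 1st (31 − 1).
February 2043: 28 days.
March 2043: 31 days.
April 2043: 30 days.
May 2043: 31 days.
June 2043: 30 days.
Then 18 days into July 2043.
Total: 30 + 28 + 31 + 30 + 31 + 30 + 18 = 198.

198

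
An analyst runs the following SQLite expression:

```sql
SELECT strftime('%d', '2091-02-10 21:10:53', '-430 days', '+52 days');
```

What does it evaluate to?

28

First apply '-430 days', '+52 days': 2091-02-10 21:10:53 → 2090-01-28 21:10:53.
`%d` extracts the 2-digit day of month: 28.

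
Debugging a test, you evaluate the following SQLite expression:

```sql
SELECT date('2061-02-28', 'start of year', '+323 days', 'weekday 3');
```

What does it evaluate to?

`start of year` rewinds 2061-02-28 to 2061-01-01.
Applying '+323 days' to 2061-01-01: counting 323 days forward gives 2061-11-20.
`weekday 3` advances to the next Wednesday; 2061-11-20 is a Sunday, so it moves forward to 2061-11-23.

2061-11-23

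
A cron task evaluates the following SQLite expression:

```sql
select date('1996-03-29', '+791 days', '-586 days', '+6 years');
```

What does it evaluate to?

Applying '+791 days' to 1996-03-29: counting 791 days forward gives 1998-05-29.
Applying '-586 days' to 1998-05-29: counting 586 days back gives 1996-10-20.
Adding +6 years to 1996-10-20 gives 2002-10-20.

2002-10-20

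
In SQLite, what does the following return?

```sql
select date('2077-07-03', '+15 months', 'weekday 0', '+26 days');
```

2078-11-04

Adding +15 months to 2077-07-03 gives 2078-10-03.
`weekday 0` advances to the next Sunday; 2078-10-03 is a Monday, so it moves forward to 2078-10-09.
October 2078 has 31 days; 22 remain after the 9th, so 23 days reach 2078-11-01.
Advancing 3 more days within November lands on 2078-11-04.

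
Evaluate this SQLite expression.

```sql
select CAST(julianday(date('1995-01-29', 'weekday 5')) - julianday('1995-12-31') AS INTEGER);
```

`weekday 5` advances to the next Friday; 1995-01-29 is a Sunday, so it moves forward to 1995-02-03.
25 days remain in February 1995 after the 3rd (28 − 3).
Full months from March 1995 through November 1995 contribute their day counts.
Then 31 days into December 1995.
Total: 25 + 31 + 30 + 31 + 30 + 31 + 31 + 30 + 31 + 30 + 31 = 331.
The subtraction is earlier − later, so the result is −331 → -331.

-331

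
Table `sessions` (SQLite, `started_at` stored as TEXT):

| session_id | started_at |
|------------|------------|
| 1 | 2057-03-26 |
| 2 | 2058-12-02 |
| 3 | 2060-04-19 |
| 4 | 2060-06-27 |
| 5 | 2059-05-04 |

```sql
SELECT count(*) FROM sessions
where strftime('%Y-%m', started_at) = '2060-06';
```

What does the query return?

Rows with year-month 2060-06: 2060-06-27 → 1.

1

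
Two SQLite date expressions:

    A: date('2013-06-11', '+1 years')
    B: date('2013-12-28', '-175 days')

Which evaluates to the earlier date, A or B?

A = 2014-06-11.
B = 2013-07-06.
B is earlier.

B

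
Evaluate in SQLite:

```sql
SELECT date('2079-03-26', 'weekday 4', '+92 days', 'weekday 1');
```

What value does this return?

`weekday 4` advances to the next Thursday; 2079-03-26 is a Sunday, so it moves forward to 2079-03-30.
Applying '+92 days' to 2079-03-30: counting 92 days forward gives 2079-06-30.
`weekday 1` advances to the next Monday; 2079-06-30 is a Friday, so it moves forward to 2079-07-03.

2079-07-03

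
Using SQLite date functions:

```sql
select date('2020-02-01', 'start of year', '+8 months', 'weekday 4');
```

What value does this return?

`start of year` rewinds 2020-02-01 to 2020-01-01.
Adding +8 months to 2020-01-01 gives 2020-09-01.
`weekday 4` advances to the next Thursday; 2020-09-01 is a Tuesday, so it moves forward to 2020-09-03.

2020-09-03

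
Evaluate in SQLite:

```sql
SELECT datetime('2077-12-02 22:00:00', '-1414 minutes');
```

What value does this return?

1414 minutes = 23h 34m; -1414 minutes from 2077-12-02 22:00:00 is 2077-12-01 22:26:00 (crosses midnight).

2077-12-01 22:26:00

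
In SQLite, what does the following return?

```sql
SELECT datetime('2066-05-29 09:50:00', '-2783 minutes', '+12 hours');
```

2783 minutes = 46h 23m; -2783 minutes from 2066-05-29 09:50:00 is 2066-05-27 11:27:00 (crosses midnight).
+12 hours from 2066-05-27 11:27:00 is 2066-05-27 23:27:00.

2066-05-27 23:27:00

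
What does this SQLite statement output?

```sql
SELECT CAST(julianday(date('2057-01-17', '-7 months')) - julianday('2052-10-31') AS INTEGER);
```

Adding -7 months to 2057-01-17 gives 2056-06-17.
0 days remain in October 2052 after the 31st (31 − 31).
Full months from November 2052 through May 2056 contribute their day counts.
Then 17 days into June 2056.
Total: 0 + 30 + 31 + 31 + 28 + 31 + 30 + 31 + 30 + 31 + 31 + 30 + 31 + 30 + 31 + 31 + 28 + 31 + 30 + 31 + 30 + 31 + 31 + 30 + 31 + 30 + 31 + 31 + 28 + 31 + 30 + 31 + 30 + 31 + 31 + 30 + 31 + 30 + 31 + 31 + 29 + 31 + 30 + 31 + 17 = 1325.

1325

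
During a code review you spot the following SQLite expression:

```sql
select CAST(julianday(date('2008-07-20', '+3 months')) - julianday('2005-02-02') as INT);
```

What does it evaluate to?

Adding +3 months to 2008-07-20 gives 2008-10-20.
26 days remain in February 2005 after the 2nd (28 − 2).
Full months from March 2005 through September 2008 contribute their day counts.
Then 20 days into October 2008.
Total: 26 + 31 + 30 + 31 + 30 + 31 + 31 + 30 + 31 + 30 + 31 + 31 + 28 + 31 + 30 + 31 + 30 + 31 + 31 + 30 + 31 + 30 + 31 + 31 + 28 + 31 + 30 + 31 + 30 + 31 + 31 + 30 + 31 + 30 + 31 + 31 + 29 + 31 + 30 + 31 + 30 + 31 + 31 + 30 + 20 = 1356.

1356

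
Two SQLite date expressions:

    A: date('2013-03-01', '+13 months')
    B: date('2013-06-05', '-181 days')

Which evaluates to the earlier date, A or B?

A = 2014-04-01.
B = 2012-12-06.
B is earlier.

B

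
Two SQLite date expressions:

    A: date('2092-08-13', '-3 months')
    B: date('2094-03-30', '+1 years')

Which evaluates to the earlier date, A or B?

A = 2092-05-13.
B = 2095-03-30.
A is earlier.

A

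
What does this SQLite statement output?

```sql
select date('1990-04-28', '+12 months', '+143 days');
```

Adding +12 months to 1990-04-28 gives 1991-04-28.
Applying '+143 days' to 1991-04-28: counting 143 days forward gives 1991-09-18.

1991-09-18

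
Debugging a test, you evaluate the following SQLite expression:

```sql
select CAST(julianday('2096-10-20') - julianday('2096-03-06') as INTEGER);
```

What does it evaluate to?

25 days remain in March 2096 after the 6th (31 − 6).
Full months from April 2096 through September 2096 contribute their day counts.
Then 20 days into October 2096.
Total: 25 + 30 + 31 + 30 + 31 + 31 + 30 + 20 = 228.

228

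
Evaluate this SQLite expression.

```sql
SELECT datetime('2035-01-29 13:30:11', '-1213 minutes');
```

1213 minutes = 20h 13m; -1213 minutes from 2035-01-29 13:30:11 is 2035-01-28 17:17:11 (crosses midnight).

2035-01-28 17:17:11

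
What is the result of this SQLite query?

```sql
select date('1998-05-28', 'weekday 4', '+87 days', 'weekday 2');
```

1998-08-25

`weekday 4` advances to the next Thursday; 1998-05-28 is already a Thursday, so it stays at 1998-05-28.
Applying '+87 days' to 1998-05-28: counting 87 days forward gives 1998-08-23.
`weekday 2` advances to the next Tuesday; 1998-08-23 is a Sunday, so it moves forward to 1998-08-25.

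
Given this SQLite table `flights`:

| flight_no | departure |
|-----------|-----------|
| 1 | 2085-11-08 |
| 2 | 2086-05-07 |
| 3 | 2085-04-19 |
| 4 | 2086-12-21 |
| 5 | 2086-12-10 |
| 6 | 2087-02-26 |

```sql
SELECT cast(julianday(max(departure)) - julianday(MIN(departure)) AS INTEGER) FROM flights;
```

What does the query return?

MIN = 2085-04-19, MAX = 2087-02-26.
11 days remain in April 2085 after the 19th (30 − 19).
Full months from May 2085 through January 2087 contribute their day counts.
Then 26 days into February 2087.
Total: 11 + 31 + 30 + 31 + 31 + 30 + 31 + 30 + 31 + 31 + 28 + 31 + 30 + 31 + 30 + 31 + 31 + 30 + 31 + 30 + 31 + 31 + 26 = 678.

678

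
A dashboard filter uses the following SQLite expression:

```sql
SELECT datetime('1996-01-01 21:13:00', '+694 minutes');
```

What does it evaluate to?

694 minutes = 11h 34m; +694 minutes from 1996-01-01 21:13:00 is 1996-01-02 08:47:00 (crosses midnight).

1996-01-02 08:47:00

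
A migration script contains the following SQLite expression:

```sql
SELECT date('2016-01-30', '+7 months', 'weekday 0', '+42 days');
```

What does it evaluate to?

2016-10-16

Adding +7 months to 2016-01-30 gives 2016-08-30.
`weekday 0` advances to the next Sunday; 2016-08-30 is a Tuesday, so it moves forward to 2016-09-04.
Applying '+42 days' to 2016-09-04: counting 42 days forward gives 2016-10-16.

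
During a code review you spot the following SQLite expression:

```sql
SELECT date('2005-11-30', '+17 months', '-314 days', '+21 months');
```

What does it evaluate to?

Adding +17 months to 2005-11-30 gives 2007-04-30.
Applying '-314 days' to 2007-04-30: counting 314 days back gives 2006-06-20.
Adding +21 months to 2006-06-20 gives 2008-03-20.

2008-03-20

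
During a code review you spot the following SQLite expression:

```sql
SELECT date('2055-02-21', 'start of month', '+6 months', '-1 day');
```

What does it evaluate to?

`start of month` rewinds 2055-02-21 to 2055-02-01.
Adding +6 months to 2055-02-01 gives 2055-08-01.
Going back 1 day from 2055-08-01 reaches 2055-07-31 (last day of July, 31 days).

2055-07-31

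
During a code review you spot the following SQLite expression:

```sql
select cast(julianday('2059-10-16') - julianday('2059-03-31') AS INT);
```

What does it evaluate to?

0 days remain in March 2059 after the 31st (31 − 31).
Full months from April 2059 through September 2059 contribute their day counts.
Then 16 days into October 2059.
Total: 0 + 30 + 31 + 30 + 31 + 31 + 30 + 16 = 199.

199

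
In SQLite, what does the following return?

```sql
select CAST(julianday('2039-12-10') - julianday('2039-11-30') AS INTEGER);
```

10

0 days remain in November 2039 after the 30th (30 − 30).
Then 10 days into December 2039.
Total: 0 + 10 = 10.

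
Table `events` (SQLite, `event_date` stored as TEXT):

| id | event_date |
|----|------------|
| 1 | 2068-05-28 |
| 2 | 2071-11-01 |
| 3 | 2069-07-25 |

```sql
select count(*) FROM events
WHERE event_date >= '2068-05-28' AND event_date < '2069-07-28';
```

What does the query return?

2

Rows in [2068-05-28, 2069-07-28): 2068-05-28, 2069-07-25 → 2 rows.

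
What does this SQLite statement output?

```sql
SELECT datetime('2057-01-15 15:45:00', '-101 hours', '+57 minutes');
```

-101 hours from 2057-01-15 15:45:00 is 2057-01-11 10:45:00 (crosses midnight).
+57 minutes from 2057-01-11 10:45:00 is 2057-01-11 11:42:00.

2057-01-11 11:42:00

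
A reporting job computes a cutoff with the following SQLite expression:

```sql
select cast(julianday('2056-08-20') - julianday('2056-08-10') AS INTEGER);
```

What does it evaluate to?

10

Both dates are in August 2056: 20 − 10 = 10.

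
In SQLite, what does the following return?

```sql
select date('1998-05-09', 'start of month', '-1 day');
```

1998-04-30

`start of month` rewinds 1998-05-09 to 1998-05-01.
Going back 1 day from 1998-05-01 reaches 1998-04-30 (last day of April, 30 days).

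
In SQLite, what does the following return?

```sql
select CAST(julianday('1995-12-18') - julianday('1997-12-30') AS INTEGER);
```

-743

13 days remain in December 1995 after the 18th (31 − 18).
Full months from January 1996 through November 1997 contribute their day counts.
Then 30 days into December 1997.
Total: 13 + 31 + 29 + 31 + 30 + 31 + 30 + 31 + 31 + 30 + 31 + 30 + 31 + 31 + 28 + 31 + 30 + 31 + 30 + 31 + 31 + 30 + 31 + 30 + 30 = 743.
The subtraction is earlier − later, so the result is −743 → -743.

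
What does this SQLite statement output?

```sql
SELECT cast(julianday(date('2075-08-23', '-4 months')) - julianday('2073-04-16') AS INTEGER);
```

Adding -4 months to 2075-08-23 gives 2075-04-23.
14 days remain in April 2073 after the 16th (30 − 16).
Full months from May 2073 through March 2075 contribute their day counts.
Then 23 days into April 2075.
Total: 14 + 31 + 30 + 31 + 31 + 30 + 31 + 30 + 31 + 31 + 28 + 31 + 30 + 31 + 30 + 31 + 31 + 30 + 31 + 30 + 31 + 31 + 28 + 31 + 23 = 737.

737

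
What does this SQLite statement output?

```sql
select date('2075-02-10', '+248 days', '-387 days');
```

Applying '+248 days' to 2075-02-10: counting 248 days forward gives 2075-10-16.
Applying '-387 days' to 2075-10-16: counting 387 days back gives 2074-09-24.

2074-09-24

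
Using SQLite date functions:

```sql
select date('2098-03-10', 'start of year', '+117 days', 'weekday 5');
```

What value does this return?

2098-05-02

`start of year` rewinds 2098-03-10 to 2098-01-01.
Applying '+117 days' to 2098-01-01: counting 117 days forward gives 2098-04-28.
`weekday 5` advances to the next Friday; 2098-04-28 is a Monday, so it moves forward to 2098-05-02.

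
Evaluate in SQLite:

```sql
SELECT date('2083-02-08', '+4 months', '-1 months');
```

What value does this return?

Adding +4 months to 2083-02-08 gives 2083-06-08.
Adding -1 month to 2083-06-08 gives 2083-05-08.

2083-05-08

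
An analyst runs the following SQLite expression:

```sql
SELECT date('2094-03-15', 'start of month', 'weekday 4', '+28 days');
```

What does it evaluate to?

2094-04-01

`start of month` rewinds 2094-03-15 to 2094-03-01.
`weekday 4` advances to the next Thursday; 2094-03-01 is a Monday, so it moves forward to 2094-03-04.
March 2094 has 31 days; 27 remain after the 4th, so 28 days reach 2094-04-01.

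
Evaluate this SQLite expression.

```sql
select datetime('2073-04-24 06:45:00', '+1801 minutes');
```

1801 minutes = 30h 1m; +1801 minutes from 2073-04-24 06:45:00 is 2073-04-25 12:46:00 (crosses midnight).

2073-04-25 12:46:00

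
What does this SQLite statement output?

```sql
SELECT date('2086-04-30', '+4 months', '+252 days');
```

2087-05-09

Adding +4 months to 2086-04-30 gives 2086-08-30.
Applying '+252 days' to 2086-08-30: counting 252 days forward gives 2087-05-09.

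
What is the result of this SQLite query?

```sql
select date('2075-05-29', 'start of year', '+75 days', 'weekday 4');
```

2075-03-21

`start of year` rewinds 2075-05-29 to 2075-01-01.
Applying '+75 days' to 2075-01-01: counting 75 days forward gives 2075-03-17.
`weekday 4` advances to the next Thursday; 2075-03-17 is a Sunday, so it moves forward to 2075-03-21.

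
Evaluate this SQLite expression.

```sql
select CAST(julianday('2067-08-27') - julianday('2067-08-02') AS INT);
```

25

Both dates are in August 2067: 27 − 2 = 25.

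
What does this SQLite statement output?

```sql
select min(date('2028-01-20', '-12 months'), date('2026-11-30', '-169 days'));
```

2026-06-14

date('2028-01-20', '-12 months') → 2027-01-20.
date('2026-11-30', '-169 days') → 2026-06-14.
Earlier of the two is 2026-06-14.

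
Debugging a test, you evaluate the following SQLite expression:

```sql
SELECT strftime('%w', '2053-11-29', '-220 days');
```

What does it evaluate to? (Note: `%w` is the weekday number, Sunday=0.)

First apply '-220 days': 2053-11-29 → 2053-04-23.
2053-04-23 is a Wednesday; with Sunday=0 that is 3.

3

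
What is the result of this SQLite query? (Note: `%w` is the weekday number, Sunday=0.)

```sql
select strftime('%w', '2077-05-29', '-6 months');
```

First apply '-6 months': 2077-05-29 → 2076-11-29.
2076-11-29 is a Sunday; with Sunday=0 that is 0.

0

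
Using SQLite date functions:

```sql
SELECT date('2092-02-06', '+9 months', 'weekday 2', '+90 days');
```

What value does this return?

2093-02-09

Adding +9 months to 2092-02-06 gives 2092-11-06.
`weekday 2` advances to the next Tuesday; 2092-11-06 is a Thursday, so it moves forward to 2092-11-11.
Applying '+90 days' to 2092-11-11: counting 90 days forward gives 2093-02-09.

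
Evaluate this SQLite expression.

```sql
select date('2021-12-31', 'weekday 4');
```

`weekday 4` advances to the next Thursday; 2021-12-31 is a Friday, so it moves forward to 2022-01-06.

2022-01-06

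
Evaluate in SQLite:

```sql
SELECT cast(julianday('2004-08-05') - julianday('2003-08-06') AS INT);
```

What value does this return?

25 days remain in August 2003 after the 6th (31 − 6).
Full months from September 2003 through July 2004 contribute their day counts.
Then 5 days into August 2004.
Total: 25 + 30 + 31 + 30 + 31 + 31 + 29 + 31 + 30 + 31 + 30 + 31 + 5 = 365.

365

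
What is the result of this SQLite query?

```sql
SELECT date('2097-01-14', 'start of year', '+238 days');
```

`start of year` rewinds 2097-01-14 to 2097-01-01.
Applying '+238 days' to 2097-01-01: counting 238 days forward gives 2097-08-27.

2097-08-27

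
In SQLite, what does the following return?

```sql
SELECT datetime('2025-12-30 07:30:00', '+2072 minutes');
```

2025-12-31 18:02:00

2072 minutes = 34h 32m; +2072 minutes from 2025-12-30 07:30:00 is 2025-12-31 18:02:00 (crosses midnight).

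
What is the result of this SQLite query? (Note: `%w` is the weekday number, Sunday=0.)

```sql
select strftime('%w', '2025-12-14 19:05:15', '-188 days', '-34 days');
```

First apply '-188 days', '-34 days': 2025-12-14 19:05:15 → 2025-05-06 19:05:15.
2025-05-06 is a Tuesday; with Sunday=0 that is 2.

2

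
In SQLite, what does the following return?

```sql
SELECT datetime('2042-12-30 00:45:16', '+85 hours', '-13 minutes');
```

+85 hours from 2042-12-30 00:45:16 is 2043-01-02 13:45:16 (crosses midnight).
-13 minutes from 2043-01-02 13:45:16 is 2043-01-02 13:32:16.

2043-01-02 13:32:16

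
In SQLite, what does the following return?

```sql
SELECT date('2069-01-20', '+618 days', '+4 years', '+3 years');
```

2077-09-30

Applying '+618 days' to 2069-01-20: counting 618 days forward gives 2070-09-30.
Adding +4 years to 2070-09-30 gives 2074-09-30.
Adding +3 years to 2074-09-30 gives 2077-09-30.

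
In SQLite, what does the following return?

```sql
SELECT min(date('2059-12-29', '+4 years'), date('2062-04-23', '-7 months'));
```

2061-09-23

date('2059-12-29', '+4 years') → 2063-12-29.
date('2062-04-23', '-7 months') → 2061-09-23.
Earlier of the two is 2061-09-23.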